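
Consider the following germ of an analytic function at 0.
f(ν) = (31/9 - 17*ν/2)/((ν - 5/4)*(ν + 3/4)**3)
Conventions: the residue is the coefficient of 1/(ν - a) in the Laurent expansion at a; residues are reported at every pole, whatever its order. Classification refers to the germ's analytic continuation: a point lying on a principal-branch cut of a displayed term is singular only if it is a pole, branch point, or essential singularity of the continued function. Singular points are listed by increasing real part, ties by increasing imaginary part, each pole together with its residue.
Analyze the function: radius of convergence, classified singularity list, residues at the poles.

Denominator factor (ν - 5/4): pole of order 1 at 5/4, modulus 5/4.
Denominator factor (ν + 3/4)^3: pole of order 3 at -3/4, modulus 3/4.
The radius of convergence is the smallest modulus among the singular points: 3/4.
At the order-3 pole -3/4 set g(ν) = (ν - (-3/4))^3*f(ν) = (31/9 - 17*ν/2)/(ν - 5/4).
Order-3 pole: residue = g''(a)/2; g''(-3/4) = 517/288, so the residue is 517/576.
At the order-1 pole 5/4 set g(ν) = (ν - (5/4))*f(ν) = (31/9 - 17*ν/2)/(ν + 3/4)**3.
Simple pole: residue = g(a) at a = 5/4, which is -517/576.
List the singular points by increasing real part (a conjugate pair: the negative imaginary part first).

Radius of convergence at 0: 3/4.
At -3/4: a pole of order 3; residue 517/576.
At 5/4: a pole of order 1; residue -517/576.


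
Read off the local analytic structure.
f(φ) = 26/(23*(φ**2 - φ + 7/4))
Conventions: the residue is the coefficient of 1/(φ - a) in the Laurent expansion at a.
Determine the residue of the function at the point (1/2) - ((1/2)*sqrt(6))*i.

The factor φ**2 - φ + 7/4 splits as (φ - a)(φ - a') with a = (1/2) - ((1/2)*sqrt(6))*i, a' = (1/2) + ((1/2)*sqrt(6))*i. At the order-1 pole a set g(φ) = (φ - a)*f(φ) = [26/23] / (φ - a').
Simple pole: residue = g(a) at a = (1/2) - ((1/2)*sqrt(6))*i, which is ((13/69)*sqrt(6))*i.

The residue is ((13/69)*sqrt(6))*i.


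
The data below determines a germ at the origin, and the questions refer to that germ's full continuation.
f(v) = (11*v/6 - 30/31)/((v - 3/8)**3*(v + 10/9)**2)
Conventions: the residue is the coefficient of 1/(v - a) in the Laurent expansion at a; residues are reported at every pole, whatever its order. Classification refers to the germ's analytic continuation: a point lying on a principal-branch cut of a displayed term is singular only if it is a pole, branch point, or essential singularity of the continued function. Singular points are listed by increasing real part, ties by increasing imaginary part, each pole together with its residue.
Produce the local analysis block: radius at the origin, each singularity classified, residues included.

Radius of convergence at 0: 3/8.
At -10/9: a pole of order 2; residue 5239966464/4063467631.
At 3/8: a pole of order 3; residue -5239966464/4063467631.

Denominator factor (v + 10/9)^2: pole of order 2 at -10/9, modulus 10/9.
Denominator factor (v - 3/8)^3: pole of order 3 at 3/8, modulus 3/8.
The radius of convergence is the smallest modulus among the singular points: 3/8.
At the order-2 pole -10/9 set g(v) = (v - (-10/9))^2*f(v) = (11*v/6 - 30/31)/(v - 3/8)**3.
Order-2 pole: residue = g'(a); g'(-10/9) = 5239966464/4063467631, so the residue is 5239966464/4063467631.
At the order-3 pole 3/8 set g(v) = (v - (3/8))^3*f(v) = (11*v/6 - 30/31)/(v + 10/9)**2.
Order-3 pole: residue = g''(a)/2; g''(3/8) = -10479932928/4063467631, so the residue is -5239966464/4063467631.
List the singular points by increasing real part (a conjugate pair: the negative imaginary part first).


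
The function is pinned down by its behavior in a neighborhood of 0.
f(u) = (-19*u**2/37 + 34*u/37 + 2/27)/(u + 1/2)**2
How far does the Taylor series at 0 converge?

Denominator factor (u + 1/2)^2: pole of order 2 at -1/2, modulus 1/2.
The radius of convergence is the smallest modulus among the singular points: 1/2.

The radius of convergence is 1/2.


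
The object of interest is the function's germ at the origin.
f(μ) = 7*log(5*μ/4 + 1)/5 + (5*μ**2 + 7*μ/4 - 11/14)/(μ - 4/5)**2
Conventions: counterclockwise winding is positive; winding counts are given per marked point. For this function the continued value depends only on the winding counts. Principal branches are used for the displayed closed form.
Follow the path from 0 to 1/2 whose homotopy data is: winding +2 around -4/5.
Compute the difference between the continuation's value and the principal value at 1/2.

Continued minus principal equals (28/5)*pi*i.

The rational part is single-valued and drops out of the difference; each branch term changes only by its own monodromy.
(7/5)*log(1 - μ/(-4/5)): each positive loop around -4/5 adds 2*pi*i to the log, so winding +2 contributes (7/5)*(2)*2*pi*i = (28/5)*pi*i.
Summing the contributions at μ = 1/2 gives (28/5)*pi*i.


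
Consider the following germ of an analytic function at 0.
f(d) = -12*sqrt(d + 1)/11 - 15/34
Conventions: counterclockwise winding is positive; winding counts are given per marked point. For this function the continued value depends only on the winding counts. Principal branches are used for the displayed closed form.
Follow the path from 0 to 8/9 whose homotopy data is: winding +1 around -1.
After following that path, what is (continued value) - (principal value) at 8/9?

Continued minus principal equals (8/11)*sqrt(17).

The rational part is single-valued and drops out of the difference; each branch term changes only by its own monodromy.
(-12/11)*sqrt(1 - d/(-1)): winding +1 is odd, the square root flips sign, contributing -2*(-12/11)*sqrt(1 - (8/9)/(-1)) = -2*(-12/11)*sqrt(17/9) = (8/11)*sqrt(17).
Summing the contributions at d = 8/9 gives (8/11)*sqrt(17).


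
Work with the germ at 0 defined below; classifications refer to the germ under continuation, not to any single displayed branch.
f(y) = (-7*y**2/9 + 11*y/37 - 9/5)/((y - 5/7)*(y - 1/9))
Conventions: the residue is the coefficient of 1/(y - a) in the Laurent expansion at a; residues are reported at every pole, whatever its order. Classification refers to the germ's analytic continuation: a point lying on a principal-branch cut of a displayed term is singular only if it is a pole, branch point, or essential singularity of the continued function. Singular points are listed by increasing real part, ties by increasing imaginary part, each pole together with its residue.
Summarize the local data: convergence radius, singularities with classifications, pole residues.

Denominator factor (y - 5/7): pole of order 1 at 5/7, modulus 5/7.
Denominator factor (y - 1/9): pole of order 1 at 1/9, modulus 1/9.
The radius of convergence is the smallest modulus among the singular points: 1/9.
At the order-1 pole 1/9 set g(y) = (y - (1/9))*f(y) = (-7*y**2/9 + 11*y/37 - 9/5)/(y - 5/7).
Simple pole: residue = g(a) at a = 1/9, which is 1677179/569430.
At the order-1 pole 5/7 set g(y) = (y - (5/7))*f(y) = (-7*y**2/9 + 11*y/37 - 9/5)/(y - 1/9).
Simple pole: residue = g(a) at a = 5/7, which is -23129/7030.
List the singular points by increasing real part (a conjugate pair: the negative imaginary part first).

Radius of convergence at 0: 1/9.
At 1/9: a pole of order 1; residue 1677179/569430.
At 5/7: a pole of order 1; residue -23129/7030.


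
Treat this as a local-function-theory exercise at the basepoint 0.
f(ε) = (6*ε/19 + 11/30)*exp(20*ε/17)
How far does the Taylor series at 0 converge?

The factor exp(20*ε/17) is entire and contributes no finite singular point.
The polynomial part has no poles.
No finite singular points: the Taylor series at 0 converges everywhere.

The radius of convergence is infinite.


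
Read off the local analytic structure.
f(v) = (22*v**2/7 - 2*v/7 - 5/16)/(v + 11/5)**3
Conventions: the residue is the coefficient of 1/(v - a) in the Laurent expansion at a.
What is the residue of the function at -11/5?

The residue is 22/7.

At the order-3 pole -11/5 set g(v) = (v - (-11/5))^3*f(v) = 22*v**2/7 - 2*v/7 - 5/16.
Order-3 pole: residue = g''(a)/2; g''(-11/5) = 44/7, so the residue is 22/7.


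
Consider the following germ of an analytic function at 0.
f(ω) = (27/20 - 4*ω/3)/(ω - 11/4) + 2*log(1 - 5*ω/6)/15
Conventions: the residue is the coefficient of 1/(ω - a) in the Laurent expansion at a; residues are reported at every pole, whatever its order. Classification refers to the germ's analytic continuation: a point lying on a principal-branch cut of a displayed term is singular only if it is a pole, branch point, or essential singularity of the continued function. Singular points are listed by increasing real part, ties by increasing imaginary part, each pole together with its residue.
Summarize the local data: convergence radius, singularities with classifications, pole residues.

Radius of convergence at 0: 6/5.
At 6/5: a logarithmic branch point.
At 11/4: a pole of order 1; residue -139/60.

Denominator factor (ω - 11/4): pole of order 1 at 11/4, modulus 11/4.
Branch term (2/15)*log(1 - ω/(6/5)): its argument vanishes at ω = 6/5, a logarithmic branch point, modulus 6/5.
The radius of convergence is the smallest modulus among the singular points: 6/5.
The branch term is analytic at 11/4 and contributes nothing to the residue; only the rational part matters.
At the order-1 pole 11/4 set g(ω) = (ω - (11/4))*(rational part) = 27/20 - 4*ω/3.
Simple pole: residue = g(a) at a = 11/4, which is -139/60.
List the singular points by increasing real part (a conjugate pair: the negative imaginary part first).


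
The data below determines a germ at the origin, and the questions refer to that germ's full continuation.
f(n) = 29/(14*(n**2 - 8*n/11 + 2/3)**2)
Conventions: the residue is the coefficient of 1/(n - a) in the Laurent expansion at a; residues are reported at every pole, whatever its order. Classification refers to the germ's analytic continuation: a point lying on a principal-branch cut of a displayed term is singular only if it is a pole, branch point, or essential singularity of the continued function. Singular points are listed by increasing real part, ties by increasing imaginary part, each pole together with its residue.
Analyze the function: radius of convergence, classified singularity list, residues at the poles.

Radius of convergence at 0: (1/3)*sqrt(6).
At (4/11) - ((1/33)*sqrt(582))*i: a pole of order 2; residue ((115797/2107616)*sqrt(582))*i.
At (4/11) + ((1/33)*sqrt(582))*i: a pole of order 2; residue -((115797/2107616)*sqrt(582))*i.

Denominator factor (n**2 - 8*n/11 + 2/3)^2: discriminant -776/363, complex-conjugate roots (4/11) + ((1/33)*sqrt(582))*i and (4/11) - ((1/33)*sqrt(582))*i; poles of order 2, moduli (1/3)*sqrt(6) and (1/3)*sqrt(6).
The radius of convergence is the smallest modulus among the singular points: (1/3)*sqrt(6).
The factor n**2 - 8*n/11 + 2/3 splits as (n - a)(n - a') with a = (4/11) - ((1/33)*sqrt(582))*i, a' = (4/11) + ((1/33)*sqrt(582))*i. At the order-2 pole a set g(n) = (n - a)^2*f(n) = [29/14] / (n - a')^2.
Order-2 pole: residue = g'(a); g'((4/11) - ((1/33)*sqrt(582))*i) = ((115797/2107616)*sqrt(582))*i, so the residue is ((115797/2107616)*sqrt(582))*i.
The factor n**2 - 8*n/11 + 2/3 splits as (n - a)(n - a') with a = (4/11) + ((1/33)*sqrt(582))*i, a' = (4/11) - ((1/33)*sqrt(582))*i. At the order-2 pole a set g(n) = (n - a)^2*f(n) = [29/14] / (n - a')^2.
Order-2 pole: residue = g'(a); g'((4/11) + ((1/33)*sqrt(582))*i) = -((115797/2107616)*sqrt(582))*i, so the residue is -((115797/2107616)*sqrt(582))*i.
List the singular points by increasing real part (a conjugate pair: the negative imaginary part first).


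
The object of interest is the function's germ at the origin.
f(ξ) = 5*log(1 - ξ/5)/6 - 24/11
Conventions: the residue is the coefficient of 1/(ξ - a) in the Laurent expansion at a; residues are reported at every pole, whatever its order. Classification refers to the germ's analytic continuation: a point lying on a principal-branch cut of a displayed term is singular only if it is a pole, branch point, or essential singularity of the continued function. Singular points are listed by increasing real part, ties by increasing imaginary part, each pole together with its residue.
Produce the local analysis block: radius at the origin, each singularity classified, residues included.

Branch term (5/6)*log(1 - ξ/(5)): its argument vanishes at ξ = 5, a logarithmic branch point, modulus 5.
The radius of convergence is the smallest modulus among the singular points: 5.

Radius of convergence at 0: 5.
At 5: a logarithmic branch point.


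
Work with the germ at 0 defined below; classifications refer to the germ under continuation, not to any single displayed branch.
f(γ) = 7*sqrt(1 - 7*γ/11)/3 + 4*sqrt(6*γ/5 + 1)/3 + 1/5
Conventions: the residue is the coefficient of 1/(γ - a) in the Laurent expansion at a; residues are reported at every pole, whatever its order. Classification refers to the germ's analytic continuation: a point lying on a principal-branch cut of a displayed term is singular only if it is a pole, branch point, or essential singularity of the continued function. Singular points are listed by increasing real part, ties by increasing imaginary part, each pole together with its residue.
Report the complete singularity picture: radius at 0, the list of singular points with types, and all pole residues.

Radius of convergence at 0: 5/6.
At -5/6: an algebraic (square-root) branch point.
At 11/7: an algebraic (square-root) branch point.

Branch term (4/3)*sqrt(1 - γ/(-5/6)): its argument vanishes at γ = -5/6, a square-root branch point, modulus 5/6.
Branch term (7/3)*sqrt(1 - γ/(11/7)): its argument vanishes at γ = 11/7, a square-root branch point, modulus 11/7.
The radius of convergence is the smallest modulus among the singular points: 5/6.
List the singular points by increasing real part (a conjugate pair: the negative imaginary part first).


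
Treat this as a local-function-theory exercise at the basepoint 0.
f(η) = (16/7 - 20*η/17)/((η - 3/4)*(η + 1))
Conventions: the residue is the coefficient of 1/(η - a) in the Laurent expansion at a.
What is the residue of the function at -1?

The residue is -1648/833.

At the order-1 pole -1 set g(η) = (η - (-1))*f(η) = (16/7 - 20*η/17)/(η - 3/4).
Simple pole: residue = g(a) at a = -1, which is -1648/833.


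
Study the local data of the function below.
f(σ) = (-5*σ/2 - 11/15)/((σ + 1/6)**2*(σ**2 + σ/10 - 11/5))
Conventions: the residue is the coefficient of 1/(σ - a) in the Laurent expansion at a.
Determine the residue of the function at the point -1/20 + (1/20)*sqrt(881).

The factor σ**2 + σ/10 - 11/5 splits as (σ - a)(σ - a') with a = -1/20 + (1/20)*sqrt(881), a' = -1/20 - (1/20)*sqrt(881). At the order-1 pole a set g(σ) = (σ - a)*f(σ) = [(-5*σ/2 - 11/15)/(σ + 1/6)**2] / (σ - a').
Simple pole: residue = g(a) at a = -1/20 + (1/20)*sqrt(881), which is -87453/155236 - (20523/136762916)*sqrt(881).

The residue is -87453/155236 - (20523/136762916)*sqrt(881).


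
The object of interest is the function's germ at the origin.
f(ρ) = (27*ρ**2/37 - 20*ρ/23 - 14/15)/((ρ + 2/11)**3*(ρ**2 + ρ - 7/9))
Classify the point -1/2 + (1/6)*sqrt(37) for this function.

The point is a pole of order 1.

The denominator factor ρ**2 + ρ - 7/9 vanishes at -1/2 + (1/6)*sqrt(37) and appears to the power 1; the numerator there equals 11077/25530 - (1361/5106)*sqrt(37), nonzero, and no other factor vanishes.
Hence a pole whose order is the multiplicity, 1.


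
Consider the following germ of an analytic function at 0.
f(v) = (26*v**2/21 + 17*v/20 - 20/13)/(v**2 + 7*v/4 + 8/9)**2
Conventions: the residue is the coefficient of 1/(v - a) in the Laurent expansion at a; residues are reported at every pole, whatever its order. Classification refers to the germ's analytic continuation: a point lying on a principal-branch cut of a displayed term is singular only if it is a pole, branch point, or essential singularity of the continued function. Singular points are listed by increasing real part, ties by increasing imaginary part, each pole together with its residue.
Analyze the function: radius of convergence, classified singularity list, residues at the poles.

Radius of convergence at 0: (2/3)*sqrt(2).
At (-7/8) - ((1/24)*sqrt(71))*i: a pole of order 2; residue -((1858172/2293655)*sqrt(71))*i.
At (-7/8) + ((1/24)*sqrt(71))*i: a pole of order 2; residue ((1858172/2293655)*sqrt(71))*i.


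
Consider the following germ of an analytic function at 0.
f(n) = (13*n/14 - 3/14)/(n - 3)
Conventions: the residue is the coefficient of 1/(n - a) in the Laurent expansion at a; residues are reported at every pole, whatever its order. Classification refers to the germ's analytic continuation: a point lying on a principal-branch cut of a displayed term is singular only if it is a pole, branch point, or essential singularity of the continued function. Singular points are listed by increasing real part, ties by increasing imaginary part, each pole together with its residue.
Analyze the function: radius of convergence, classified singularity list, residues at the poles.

Radius of convergence at 0: 3.
At 3: a pole of order 1; residue 18/7.

Denominator factor (n - 3): pole of order 1 at 3, modulus 3.
The radius of convergence is the smallest modulus among the singular points: 3.
At the order-1 pole 3 set g(n) = (n - (3))*f(n) = 13*n/14 - 3/14.
Simple pole: residue = g(a) at a = 3, which is 18/7.


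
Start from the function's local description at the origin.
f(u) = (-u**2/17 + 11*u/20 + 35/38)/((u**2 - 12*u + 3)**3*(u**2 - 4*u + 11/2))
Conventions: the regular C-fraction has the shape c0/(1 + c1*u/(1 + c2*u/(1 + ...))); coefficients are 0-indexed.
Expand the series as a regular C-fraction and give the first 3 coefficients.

Taylor coefficients (expand at 0): a_0 = 35/5643, a_1 = 51299/620730, a_2 = 8035399/11607651.
c0 = a_0 = 35/5643. Peel one level at a time: if S = 1 + c*u/S' with S'(0) = 1, then c is the u-coefficient of S and S' = c*u/(S - 1).
S_1 = c0/f = 1 + (-51299/3850)*u + (1510280847/22907500)*u^2 + ...; c1 = -51299/3850.
S_2 = c1*u/(S_1 - 1) = 1 + (1510280847/305229050)*u + ...; c2 = 1510280847/305229050.

The regular C-fraction coefficients are [35/5643, -51299/3850, 1510280847/305229050].


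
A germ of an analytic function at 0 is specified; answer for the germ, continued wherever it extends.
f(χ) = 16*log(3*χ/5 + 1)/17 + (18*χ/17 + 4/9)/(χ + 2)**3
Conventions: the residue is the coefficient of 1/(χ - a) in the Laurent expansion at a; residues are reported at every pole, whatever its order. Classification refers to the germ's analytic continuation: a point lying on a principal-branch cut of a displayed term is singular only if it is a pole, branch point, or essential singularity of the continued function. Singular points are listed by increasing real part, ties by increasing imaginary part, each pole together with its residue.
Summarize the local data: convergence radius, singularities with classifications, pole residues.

Radius of convergence at 0: 5/3.
At -2: a pole of order 3; residue 0.
At -5/3: a logarithmic branch point.

Denominator factor (χ + 2)^3: pole of order 3 at -2, modulus 2.
Branch term (16/17)*log(1 - χ/(-5/3)): its argument vanishes at χ = -5/3, a logarithmic branch point, modulus 5/3.
The radius of convergence is the smallest modulus among the singular points: 5/3.
The branch term is analytic at -2 and contributes nothing to the residue; only the rational part matters.
At the order-3 pole -2 set g(χ) = (χ - (-2))^3*(rational part) = 18*χ/17 + 4/9.
Order-3 pole: residue = g''(a)/2; g''(-2) = 0, so the residue is 0.
List the singular points by increasing real part (a conjugate pair: the negative imaginary part first).


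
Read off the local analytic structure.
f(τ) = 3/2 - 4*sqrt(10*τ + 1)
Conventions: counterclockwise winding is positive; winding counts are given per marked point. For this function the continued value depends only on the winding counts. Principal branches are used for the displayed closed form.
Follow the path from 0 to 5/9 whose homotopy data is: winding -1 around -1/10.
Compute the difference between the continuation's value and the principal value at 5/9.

The rational part is single-valued and drops out of the difference; each branch term changes only by its own monodromy.
(-4)*sqrt(1 - τ/(-1/10)): winding -1 is odd, the square root flips sign, contributing -2*(-4)*sqrt(1 - (5/9)/(-1/10)) = -2*(-4)*sqrt(59/9) = (8/3)*sqrt(59).
Summing the contributions at τ = 5/9 gives (8/3)*sqrt(59).

Continued minus principal equals (8/3)*sqrt(59).


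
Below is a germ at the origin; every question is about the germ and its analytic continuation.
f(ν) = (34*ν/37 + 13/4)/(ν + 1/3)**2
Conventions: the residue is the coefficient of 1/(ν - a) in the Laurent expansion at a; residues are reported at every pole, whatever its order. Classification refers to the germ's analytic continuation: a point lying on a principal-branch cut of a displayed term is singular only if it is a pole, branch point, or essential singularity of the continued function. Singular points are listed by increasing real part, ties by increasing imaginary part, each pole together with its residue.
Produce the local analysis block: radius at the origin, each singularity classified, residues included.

Radius of convergence at 0: 1/3.
At -1/3: a pole of order 2; residue 34/37.

Denominator factor (ν + 1/3)^2: pole of order 2 at -1/3, modulus 1/3.
The radius of convergence is the smallest modulus among the singular points: 1/3.
At the order-2 pole -1/3 set g(ν) = (ν - (-1/3))^2*f(ν) = 34*ν/37 + 13/4.
Order-2 pole: residue = g'(a); g'(-1/3) = 34/37, so the residue is 34/37.


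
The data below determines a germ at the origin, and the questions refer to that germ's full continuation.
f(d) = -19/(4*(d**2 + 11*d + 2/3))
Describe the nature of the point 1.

Denominator factors: d**2 + 11*d + 2/3 = 38/3 at d = 1 — none vanishes.
So the germ continues analytically to 1.

The point is a regular point.


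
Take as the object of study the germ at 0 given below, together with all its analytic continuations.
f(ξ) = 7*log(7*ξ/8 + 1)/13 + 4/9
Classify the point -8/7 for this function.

The point is a logarithmic branch point.

The term (7/13)*log(1 - ξ/(-8/7)) has argument 1 - -8/7/(-8/7) = 0 at -8/7: a logarithmic (infinitely-sheeted) branch point; the remaining terms are analytic or single-valued there.


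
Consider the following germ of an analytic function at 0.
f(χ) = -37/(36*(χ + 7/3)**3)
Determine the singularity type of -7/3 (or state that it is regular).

The point is a pole of order 3.

The denominator factor χ + 7/3 vanishes at -7/3 and appears to the power 3; the numerator there equals -37/36, nonzero, and no other factor vanishes.
Hence a pole whose order is the multiplicity, 3.


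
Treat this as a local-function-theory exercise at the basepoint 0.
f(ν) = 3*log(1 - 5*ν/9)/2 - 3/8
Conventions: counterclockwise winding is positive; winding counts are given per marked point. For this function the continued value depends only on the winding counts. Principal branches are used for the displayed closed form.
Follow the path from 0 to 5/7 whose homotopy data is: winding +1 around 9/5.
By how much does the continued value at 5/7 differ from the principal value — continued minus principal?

Continued minus principal equals (3)*pi*i.

The rational part is single-valued and drops out of the difference; each branch term changes only by its own monodromy.
(3/2)*log(1 - ν/(9/5)): each positive loop around 9/5 adds 2*pi*i to the log, so winding +1 contributes (3/2)*(1)*2*pi*i = (3)*pi*i.
Summing the contributions at ν = 5/7 gives (3)*pi*i.


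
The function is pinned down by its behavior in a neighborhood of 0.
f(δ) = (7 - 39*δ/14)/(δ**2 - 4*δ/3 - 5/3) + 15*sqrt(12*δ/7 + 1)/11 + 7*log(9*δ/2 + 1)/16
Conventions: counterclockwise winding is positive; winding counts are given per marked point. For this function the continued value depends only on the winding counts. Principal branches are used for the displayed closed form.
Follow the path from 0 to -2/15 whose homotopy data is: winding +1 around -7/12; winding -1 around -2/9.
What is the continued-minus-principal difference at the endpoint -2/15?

Continued minus principal equals (-(18/77)*sqrt(105)) - ((7/8)*pi)*i.

The rational part is single-valued and drops out of the difference; each branch term changes only by its own monodromy.
(15/11)*sqrt(1 - δ/(-7/12)): winding +1 is odd, the square root flips sign, contributing -2*(15/11)*sqrt(1 - (-2/15)/(-7/12)) = -2*(15/11)*sqrt(27/35) = -(18/77)*sqrt(105).
(7/16)*log(1 - δ/(-2/9)): each positive loop around -2/9 adds 2*pi*i to the log, so winding -1 contributes (7/16)*(-1)*2*pi*i = -(7/8)*pi*i.
Summing the contributions at δ = -2/15 gives (-(18/77)*sqrt(105)) - ((7/8)*pi)*i.


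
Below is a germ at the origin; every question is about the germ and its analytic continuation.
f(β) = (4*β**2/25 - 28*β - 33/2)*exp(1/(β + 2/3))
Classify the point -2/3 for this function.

The point is an essential singularity.

The exponent 1/(β - (-2/3)) has a pole at -2/3, so exp(1/(β - (-2/3))) takes every nonzero value near it: an essential singularity (not a pole of any order).


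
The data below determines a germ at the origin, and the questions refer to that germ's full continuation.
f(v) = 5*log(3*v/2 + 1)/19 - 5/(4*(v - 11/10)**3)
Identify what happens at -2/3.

The term (5/19)*log(1 - v/(-2/3)) has argument 1 - -2/3/(-2/3) = 0 at -2/3: a logarithmic (infinitely-sheeted) branch point; the remaining terms are analytic or single-valued there.

The point is a logarithmic branch point.


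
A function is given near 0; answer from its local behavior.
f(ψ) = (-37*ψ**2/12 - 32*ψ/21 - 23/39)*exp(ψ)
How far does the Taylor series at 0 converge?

The factor exp(ψ) is entire and contributes no finite singular point.
The polynomial part has no poles.
No finite singular points: the Taylor series at 0 converges everywhere.

The radius of convergence is infinite.


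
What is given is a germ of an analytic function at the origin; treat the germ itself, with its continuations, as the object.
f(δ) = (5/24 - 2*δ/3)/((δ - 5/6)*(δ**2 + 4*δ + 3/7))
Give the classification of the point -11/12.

Denominator factors: δ - 5/6 = -7/4 at δ = -11/12; δ**2 + 4*δ + 3/7 = -2417/1008 at δ = -11/12 — none vanishes.
So the germ continues analytically to -11/12.

The point is a regular point.


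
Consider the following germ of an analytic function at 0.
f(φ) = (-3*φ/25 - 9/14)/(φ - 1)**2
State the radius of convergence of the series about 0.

The radius of convergence is 1.

Denominator factor (φ - 1)^2: pole of order 2 at 1, modulus 1.
The radius of convergence is the smallest modulus among the singular points: 1.


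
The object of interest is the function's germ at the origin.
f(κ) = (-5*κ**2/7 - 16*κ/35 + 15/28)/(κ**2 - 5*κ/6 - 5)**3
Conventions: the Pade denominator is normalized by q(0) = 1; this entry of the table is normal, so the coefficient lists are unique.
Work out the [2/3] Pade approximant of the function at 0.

The Pade approximant has numerator coefficients [-3/700, -1133230223/106362733750, 7932523603/265906834375]; denominator coefficients [1, 466702421/121557410, -395027741/243114820, -80581963519/65641001400].

Taylor coefficients needed (expand at 0): a_0 = -3/700, a_1 = 29/5000, a_2 = 3/5000, a_3 = 5857/3150000, a_4 = 36149/37800000, a_5 = 32551/378000000.
Write the denominator as Q(κ) = 1 + q1*κ + q2*κ^2 + q3*κ^3. Requiring Q*f - P = O(κ^6) with deg P <= 2 kills the coefficients of κ^3..κ^5 in Q*f:
  κ^3: a_3 + q1*a_2 + q2*a_1 + q3*a_0 = 0, i.e. 5857/3150000 + (3/5000)*q1 + (29/5000)*q2 + (-3/700)*q3 = 0.
  κ^4: a_4 + q1*a_3 + q2*a_2 + q3*a_1 = 0, i.e. 36149/37800000 + (5857/3150000)*q1 + (3/5000)*q2 + (29/5000)*q3 = 0.
  κ^5: a_5 + q1*a_4 + q2*a_3 + q3*a_2 = 0, i.e. 32551/378000000 + (36149/37800000)*q1 + (5857/3150000)*q2 + (3/5000)*q3 = 0.
Solving this linear system: q1 = 466702421/121557410, q2 = -395027741/243114820, q3 = -80581963519/65641001400.
The numerator is Q*f truncated at degree 2: P0 = a_0 = -3/700; P1 = a_1 + q1*a_0 = -1133230223/106362733750; P2 = a_2 + q1*a_1 + q2*a_0 = 7932523603/265906834375.


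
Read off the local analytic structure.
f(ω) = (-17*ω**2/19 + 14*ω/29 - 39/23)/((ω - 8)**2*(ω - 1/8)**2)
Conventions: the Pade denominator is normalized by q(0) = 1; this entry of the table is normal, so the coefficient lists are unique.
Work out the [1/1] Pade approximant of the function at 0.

Taylor coefficients needed (expand at 0): a_0 = -39/23, a_1 = -72227/2668, a_2 = -263985459/811072.
Write the denominator as Q(ω) = 1 + q1*ω. Requiring Q*f - P = O(ω^3) with deg P <= 1 kills the coefficients of ω^2..ω^2 in Q*f:
  ω^2: a_2 + q1*a_1 = 0, i.e. -263985459/811072 + (-72227/2668)*q1 = 0.
Solving this linear system: q1 = -263985459/21957008.
The numerator is Q*f truncated at degree 1: P0 = a_0 = -39/23; P1 = a_1 + q1*a_0 = -97904650075/14645324336.

The Pade approximant has numerator coefficients [-39/23, -97904650075/14645324336]; denominator coefficients [1, -263985459/21957008].


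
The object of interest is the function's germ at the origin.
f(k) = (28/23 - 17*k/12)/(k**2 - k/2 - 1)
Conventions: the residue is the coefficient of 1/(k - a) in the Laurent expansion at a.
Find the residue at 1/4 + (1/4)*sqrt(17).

The factor k**2 - k/2 - 1 splits as (k - a)(k - a') with a = 1/4 + (1/4)*sqrt(17), a' = 1/4 - (1/4)*sqrt(17). At the order-1 pole a set g(k) = (k - a)*f(k) = [28/23 - 17*k/12] / (k - a').
Simple pole: residue = g(a) at a = 1/4 + (1/4)*sqrt(17), which is -17/24 + (953/9384)*sqrt(17).

The residue is -17/24 + (953/9384)*sqrt(17).


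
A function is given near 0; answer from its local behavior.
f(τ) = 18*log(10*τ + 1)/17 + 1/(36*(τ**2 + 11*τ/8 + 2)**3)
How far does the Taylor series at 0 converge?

Denominator factor (τ**2 + 11*τ/8 + 2)^3: discriminant -391/64, complex-conjugate roots (-11/16) + ((1/16)*sqrt(391))*i and (-11/16) - ((1/16)*sqrt(391))*i; poles of order 3, moduli sqrt(2) and sqrt(2).
Branch term (18/17)*log(1 - τ/(-1/10)): its argument vanishes at τ = -1/10, a logarithmic branch point, modulus 1/10.
The radius of convergence is the smallest modulus among the singular points: 1/10.

The radius of convergence is 1/10.


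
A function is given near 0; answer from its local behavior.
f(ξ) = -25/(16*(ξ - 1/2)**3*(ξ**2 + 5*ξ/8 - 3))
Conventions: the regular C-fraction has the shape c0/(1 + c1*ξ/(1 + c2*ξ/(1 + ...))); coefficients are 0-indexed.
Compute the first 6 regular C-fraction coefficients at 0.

The regular C-fraction coefficients are [-25/6, -149/24, 310/149, -32852/23095, 549214/1273015, -14331145/15136559].

Taylor coefficients (expand at 0): a_0 = -25/6, a_1 = -3725/144, a_2 = -369025/3456, a_3 = -30208325/82944, a_4 = -2212550425/1990656, a_5 = -150634833725/47775744.
c0 = a_0 = -25/6. Peel one level at a time: if S = 1 + c*ξ/S' with S'(0) = 1, then c is the ξ-coefficient of S and S' = c*ξ/(S - 1).
S_1 = c0/f = 1 + (-149/24)*ξ + (155/12)*ξ^2 + ...; c1 = -149/24.
S_2 = c1*ξ/(S_1 - 1) = 1 + (310/149)*ξ + (65704/22201)*ξ^2 + ...; c2 = 310/149.
S_3 = c2*ξ/(S_2 - 1) = 1 + (-32852/23095)*ξ + (14744/24025)*ξ^2 + ...; c3 = -32852/23095.
S_4 = c3*ξ/(S_3 - 1) = 1 + (549214/1273015)*ξ + (27552782/67453369)*ξ^2 + ...; c4 = 549214/1273015.
S_5 = c4*ξ/(S_4 - 1) = 1 + (-14331145/15136559)*ξ + ...; c5 = -14331145/15136559.


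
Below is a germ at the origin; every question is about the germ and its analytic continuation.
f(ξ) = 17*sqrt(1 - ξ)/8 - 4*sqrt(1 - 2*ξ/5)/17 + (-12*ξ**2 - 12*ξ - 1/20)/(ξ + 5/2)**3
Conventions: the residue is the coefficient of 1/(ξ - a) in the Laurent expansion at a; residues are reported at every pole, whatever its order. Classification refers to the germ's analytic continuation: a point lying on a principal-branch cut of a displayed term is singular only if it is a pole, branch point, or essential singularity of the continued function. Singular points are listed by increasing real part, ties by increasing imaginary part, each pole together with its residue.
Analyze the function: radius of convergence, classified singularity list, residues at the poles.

Radius of convergence at 0: 1.
At -5/2: a pole of order 3; residue -12.
At 1: an algebraic (square-root) branch point.
At 5/2: an algebraic (square-root) branch point.

Denominator factor (ξ + 5/2)^3: pole of order 3 at -5/2, modulus 5/2.
Branch term (17/8)*sqrt(1 - ξ/(1)): its argument vanishes at ξ = 1, a square-root branch point, modulus 1.
Branch term (-4/17)*sqrt(1 - ξ/(5/2)): its argument vanishes at ξ = 5/2, a square-root branch point, modulus 5/2.
The radius of convergence is the smallest modulus among the singular points: 1.
The branch terms are analytic at -5/2 and contribute nothing to the residue; only the rational part matters.
At the order-3 pole -5/2 set g(ξ) = (ξ - (-5/2))^3*(rational part) = -12*ξ**2 - 12*ξ - 1/20.
Order-3 pole: residue = g''(a)/2; g''(-5/2) = -24, so the residue is -12.
List the singular points by increasing real part (a conjugate pair: the negative imaginary part first).


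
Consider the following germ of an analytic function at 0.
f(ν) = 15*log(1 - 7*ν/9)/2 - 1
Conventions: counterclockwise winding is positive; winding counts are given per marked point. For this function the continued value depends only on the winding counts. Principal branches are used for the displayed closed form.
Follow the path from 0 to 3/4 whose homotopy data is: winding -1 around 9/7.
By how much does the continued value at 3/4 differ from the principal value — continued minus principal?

Continued minus principal equals -(15)*pi*i.

The rational part is single-valued and drops out of the difference; each branch term changes only by its own monodromy.
(15/2)*log(1 - ν/(9/7)): each positive loop around 9/7 adds 2*pi*i to the log, so winding -1 contributes (15/2)*(-1)*2*pi*i = -(15)*pi*i.
Summing the contributions at ν = 3/4 gives -(15)*pi*i.


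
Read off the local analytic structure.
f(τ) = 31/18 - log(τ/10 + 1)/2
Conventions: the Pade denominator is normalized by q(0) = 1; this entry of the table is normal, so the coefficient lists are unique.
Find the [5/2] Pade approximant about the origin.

The Pade approximant has numerator coefficients [31/18, 247/1260, 269/75600, -1/21000, 1/1680000, -1/126000000]; denominator coefficients [1, 1/7, 1/210].

Taylor coefficients needed (expand at 0): a_0 = 31/18, a_1 = -1/20, a_2 = 1/400, a_3 = -1/6000, a_4 = 1/80000, a_5 = -1/1000000, a_6 = 1/12000000, a_7 = -1/140000000.
Write the denominator as Q(τ) = 1 + q1*τ + q2*τ^2. Requiring Q*f - P = O(τ^8) with deg P <= 5 kills the coefficients of τ^6..τ^7 in Q*f:
  τ^6: a_6 + q1*a_5 + q2*a_4 = 0, i.e. 1/12000000 + (-1/1000000)*q1 + (1/80000)*q2 = 0.
  τ^7: a_7 + q1*a_6 + q2*a_5 = 0, i.e. -1/140000000 + (1/12000000)*q1 + (-1/1000000)*q2 = 0.
Solving this linear system: q1 = 1/7, q2 = 1/210.
The numerator is Q*f truncated at degree 5: P0 = a_0 = 31/18; P1 = a_1 + q1*a_0 = 247/1260; P2 = a_2 + q1*a_1 + q2*a_0 = 269/75600; P3 = a_3 + q1*a_2 + q2*a_1 = -1/21000; P4 = a_4 + q1*a_3 + q2*a_2 = 1/1680000; P5 = a_5 + q1*a_4 + q2*a_3 = -1/126000000.


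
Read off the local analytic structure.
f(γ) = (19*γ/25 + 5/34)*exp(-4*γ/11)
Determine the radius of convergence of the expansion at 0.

The radius of convergence is infinite.

The factor exp(-4*γ/11) is entire and contributes no finite singular point.
The polynomial part has no poles.
No finite singular points: the Taylor series at 0 converges everywhere.


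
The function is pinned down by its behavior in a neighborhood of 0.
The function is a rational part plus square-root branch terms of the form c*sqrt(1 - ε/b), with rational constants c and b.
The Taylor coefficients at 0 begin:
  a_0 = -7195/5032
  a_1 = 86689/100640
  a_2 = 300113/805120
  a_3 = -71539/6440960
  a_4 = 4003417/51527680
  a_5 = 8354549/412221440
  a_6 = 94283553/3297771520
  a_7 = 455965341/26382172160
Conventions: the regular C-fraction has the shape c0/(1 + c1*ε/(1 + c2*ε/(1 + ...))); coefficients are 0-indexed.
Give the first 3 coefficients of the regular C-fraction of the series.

The regular C-fraction coefficients are [-7195/5032, 86689/143900, -25826530617/24949094200].

Taylor coefficients (read off): a_0 = -7195/5032, a_1 = 86689/100640, a_2 = 300113/805120.
c0 = a_0 = -7195/5032. Peel one level at a time: if S = 1 + c*ε/S' with S'(0) = 1, then c is the ε-coefficient of S and S' = c*ε/(S - 1).
S_1 = c0/f = 1 + (86689/143900)*ε + (25826530617/41414420000)*ε^2 + ...; c1 = 86689/143900.
S_2 = c1*ε/(S_1 - 1) = 1 + (-25826530617/24949094200)*ε + ...; c2 = -25826530617/24949094200.


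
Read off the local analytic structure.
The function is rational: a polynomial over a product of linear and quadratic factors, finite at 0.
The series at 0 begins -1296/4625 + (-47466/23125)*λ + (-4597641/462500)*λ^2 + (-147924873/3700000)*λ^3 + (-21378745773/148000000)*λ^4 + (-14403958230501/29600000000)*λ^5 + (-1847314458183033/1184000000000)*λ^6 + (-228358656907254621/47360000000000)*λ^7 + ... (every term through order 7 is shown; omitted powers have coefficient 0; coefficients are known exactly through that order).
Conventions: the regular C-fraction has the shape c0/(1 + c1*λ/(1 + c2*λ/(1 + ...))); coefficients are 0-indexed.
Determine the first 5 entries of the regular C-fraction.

The regular C-fraction coefficients are [-1296/4625, -293/40, 3636/1465, -237144/147965, 2110772/4989905].

Taylor coefficients (read off): a_0 = -1296/4625, a_1 = -47466/23125, a_2 = -4597641/462500, a_3 = -147924873/3700000, a_4 = -21378745773/148000000.
c0 = a_0 = -1296/4625. Peel one level at a time: if S = 1 + c*λ/S' with S'(0) = 1, then c is the λ-coefficient of S and S' = c*λ/(S - 1).
S_1 = c0/f = 1 + (-293/40)*λ + (909/50)*λ^2 + ...; c1 = -293/40.
S_2 = c1*λ/(S_1 - 1) = 1 + (3636/1465)*λ + (8537184/2146225)*λ^2 + ...; c2 = 3636/1465.
S_3 = c2*λ/(S_2 - 1) = 1 + (-237144/147965)*λ + (172896/255025)*λ^2 + ...; c3 = -237144/147965.
S_4 = c3*λ/(S_3 - 1) = 1 + (2110772/4989905)*λ + ...; c4 = 2110772/4989905.


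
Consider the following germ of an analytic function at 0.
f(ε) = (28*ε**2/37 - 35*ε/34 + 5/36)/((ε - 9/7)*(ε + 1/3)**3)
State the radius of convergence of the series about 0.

The radius of convergence is 1/3.

Denominator factor (ε - 9/7): pole of order 1 at 9/7, modulus 9/7.
Denominator factor (ε + 1/3)^3: pole of order 3 at -1/3, modulus 1/3.
The radius of convergence is the smallest modulus among the singular points: 1/3.


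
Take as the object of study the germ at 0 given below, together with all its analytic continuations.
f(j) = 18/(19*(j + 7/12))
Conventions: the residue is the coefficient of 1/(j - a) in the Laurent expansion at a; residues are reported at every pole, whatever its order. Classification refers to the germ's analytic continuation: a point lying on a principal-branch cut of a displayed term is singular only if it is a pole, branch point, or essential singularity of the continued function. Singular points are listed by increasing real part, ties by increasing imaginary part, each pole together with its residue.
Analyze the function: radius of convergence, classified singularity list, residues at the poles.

Denominator factor (j + 7/12): pole of order 1 at -7/12, modulus 7/12.
The radius of convergence is the smallest modulus among the singular points: 7/12.
At the order-1 pole -7/12 set g(j) = (j - (-7/12))*f(j) = 18/19.
Simple pole: residue = g(a) at a = -7/12, which is 18/19.

Radius of convergence at 0: 7/12.
At -7/12: a pole of order 1; residue 18/19.


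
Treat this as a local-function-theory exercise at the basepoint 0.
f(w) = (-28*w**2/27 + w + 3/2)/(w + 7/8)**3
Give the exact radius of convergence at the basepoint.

The radius of convergence is 7/8.

Denominator factor (w + 7/8)^3: pole of order 3 at -7/8, modulus 7/8.
The radius of convergence is the smallest modulus among the singular points: 7/8.


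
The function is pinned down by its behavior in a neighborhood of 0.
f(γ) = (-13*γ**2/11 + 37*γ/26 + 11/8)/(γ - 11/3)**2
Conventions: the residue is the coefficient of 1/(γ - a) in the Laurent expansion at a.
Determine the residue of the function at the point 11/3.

At the order-2 pole 11/3 set g(γ) = (γ - (11/3))^2*f(γ) = -13*γ**2/11 + 37*γ/26 + 11/8.
Order-2 pole: residue = g'(a); g'(11/3) = -565/78, so the residue is -565/78.

The residue is -565/78.
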